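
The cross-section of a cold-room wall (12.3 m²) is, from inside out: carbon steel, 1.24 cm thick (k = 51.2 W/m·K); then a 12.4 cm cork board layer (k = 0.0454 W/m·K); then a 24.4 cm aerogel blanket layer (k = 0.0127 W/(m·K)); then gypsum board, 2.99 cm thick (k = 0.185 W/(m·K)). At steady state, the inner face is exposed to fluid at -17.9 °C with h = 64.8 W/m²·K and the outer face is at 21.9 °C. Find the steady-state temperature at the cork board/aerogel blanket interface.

T = -13.0 °C

Resistance network (inner→outer):
  R_conv,in = 1/(hA) = 1/(64.8·12.3) = 0.001255 K/W
  R_carbon steel = L/(kA) = 0.0124/(51.2·12.3) = 1.969×10^-5 K/W
  R_cork board = L/(kA) = 0.124/(0.0454·12.3) = 0.2221 K/W
  R_aerogel blanket = L/(kA) = 0.244/(0.0127·12.3) = 1.562 K/W
  R_gypsum board = L/(kA) = 0.0299/(0.185·12.3) = 0.01314 K/W
ΣR = 0.001255 + 1.969×10^-5 + 0.2221 + 1.562 + 0.01314 = 1.799 K/W
Q = ΔT/ΣR = (-17.9 °C − 21.9 °C)/1.799 = -22.12 W
From the inner boundary to the cork board/aerogel blanket interface, ΣR_partial = 0.2234 K/W.
T_interface = T_in − Q·ΣR_partial = -17.9 °C − (-22.12)(0.2234) = -13.0 °C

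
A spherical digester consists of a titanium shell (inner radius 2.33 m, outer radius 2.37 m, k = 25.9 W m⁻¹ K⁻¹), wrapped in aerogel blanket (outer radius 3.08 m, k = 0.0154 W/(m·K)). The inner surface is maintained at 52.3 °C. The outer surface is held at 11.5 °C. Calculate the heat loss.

Q = 81.2 W

Treat each layer as a resistance in series:
  R_titanium = (1/2.33 − 1/2.37)/(4πk) = 0.007244/(4π·25.9) = 2.226×10^-5 K/W
  R_aerogel blanket = (1/2.37 − 1/3.08)/(4πk) = 0.09727/(4π·0.0154) = 0.5026 K/W
ΣR = 2.226×10^-5 + 0.5026 = 0.5026 K/W
Q = ΔT/ΣR = (52.3 °C − 11.5 °C)/0.5026 = 81.2 W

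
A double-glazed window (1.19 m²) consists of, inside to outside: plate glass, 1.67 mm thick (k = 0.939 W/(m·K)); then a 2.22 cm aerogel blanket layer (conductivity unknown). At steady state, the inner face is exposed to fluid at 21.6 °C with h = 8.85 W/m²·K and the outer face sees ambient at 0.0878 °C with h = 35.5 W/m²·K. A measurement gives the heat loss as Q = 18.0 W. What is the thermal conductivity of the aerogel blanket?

k = 0.0174 W/m·K

ΣR = ΔT/Q = |21.6 − 0.0878|/18.0 = 1.195 K/W
Known resistances:
  R_conv,in = 1/(hA) = 1/(8.85·1.19) = 0.09495 K/W
  R_plate glass = L/(kA) = 0.00167/(0.939·1.19) = 0.001495 K/W
  R_conv,out = 1/(hA) = 1/(35.5·1.19) = 0.02367 K/W
R_aerogel blanket = ΣR − ΣR_known = 1.195 − 0.1201 = 1.075 K/W
L/(kA) = 1.075 ⇒ k = 0.0222/(1.075·1.19) = 0.0174 W/m·K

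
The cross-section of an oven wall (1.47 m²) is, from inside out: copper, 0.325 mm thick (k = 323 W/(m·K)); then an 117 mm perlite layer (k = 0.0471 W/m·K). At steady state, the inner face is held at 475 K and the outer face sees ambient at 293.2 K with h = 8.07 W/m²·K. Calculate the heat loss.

Q = 102 W

Series thermal resistances, inner to outer:
  R_copper = L/(kA) = 3.25×10^-4/(323·1.47) = 6.845×10^-7 K/W
  R_perlite = L/(kA) = 0.117/(0.0471·1.47) = 1.690 K/W
  R_conv,out = 1/(hA) = 1/(8.07·1.47) = 0.08430 K/W
ΣR = 6.845×10^-7 + 1.690 + 0.08430 = 1.774 K/W
Q = ΔT/ΣR = (475 K − 293.2 K)/1.774 = 102 W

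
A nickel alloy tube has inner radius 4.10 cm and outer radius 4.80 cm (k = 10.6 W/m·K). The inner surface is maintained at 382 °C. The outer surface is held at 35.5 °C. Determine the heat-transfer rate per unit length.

Q' = 146 kW/m

Q' = 2πk·ΔT/ln(r₂/r₁) = 2π × 10.6 × 346.5 / ln(0.0480/0.0410) = 1.46×10^5 W/m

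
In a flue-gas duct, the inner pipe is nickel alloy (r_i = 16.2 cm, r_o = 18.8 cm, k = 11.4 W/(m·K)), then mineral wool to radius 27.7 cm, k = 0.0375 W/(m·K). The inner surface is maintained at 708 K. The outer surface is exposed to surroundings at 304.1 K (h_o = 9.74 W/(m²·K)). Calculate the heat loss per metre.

Treat each layer as a resistance in series:
  R'_nickel alloy = ln(0.188/0.162)/(2πk) = 0.1488/(2π·11.4) = 0.002078 m·K/W
  R'_mineral wool = ln(0.277/0.188)/(2πk) = 0.3876/(2π·0.0375) = 1.645 m·K/W
  R'_conv,out = 1/(2πr h) = 1/(2π·0.277·9.74) = 0.05899 m·K/W
ΣR = 0.002078 + 1.645 + 0.05899 = 1.706 m·K/W
Q' = ΔT/ΣR = (708 K − 304.1 K)/1.706 = 237 W/m

Q' = 237 W/m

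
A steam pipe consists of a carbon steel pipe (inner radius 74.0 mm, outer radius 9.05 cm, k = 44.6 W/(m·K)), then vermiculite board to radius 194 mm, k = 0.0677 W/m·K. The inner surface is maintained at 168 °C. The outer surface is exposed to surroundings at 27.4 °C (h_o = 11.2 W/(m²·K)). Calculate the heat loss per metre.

Series thermal resistances, inner to outer:
  R'_carbon steel = ln(0.0905/0.0740)/(2πk) = 0.2013/(2π·44.6) = 7.183×10^-4 m·K/W
  R'_vermiculite board = ln(0.194/0.0905)/(2πk) = 0.7625/(2π·0.0677) = 1.793 m·K/W
  R'_conv,out = 1/(2πr h) = 1/(2π·0.194·11.2) = 0.07325 m·K/W
ΣR = 7.183×10^-4 + 1.793 + 0.07325 = 1.867 m·K/W
Q' = ΔT/ΣR = (168 °C − 27.4 °C)/1.867 = 75.3 W/m

Q' = 75.3 W/m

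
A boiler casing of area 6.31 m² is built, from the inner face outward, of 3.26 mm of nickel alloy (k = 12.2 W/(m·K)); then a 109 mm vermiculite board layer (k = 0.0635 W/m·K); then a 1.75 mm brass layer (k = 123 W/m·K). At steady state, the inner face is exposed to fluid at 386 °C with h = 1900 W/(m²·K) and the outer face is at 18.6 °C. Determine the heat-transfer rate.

Resistance network (inner→outer):
  R_conv,in = 1/(hA) = 1/(1900·6.31) = 8.341×10^-5 K/W
  R_nickel alloy = L/(kA) = 0.00326/(12.2·6.31) = 4.235×10^-5 K/W
  R_vermiculite board = L/(kA) = 0.109/(0.0635·6.31) = 0.2720 K/W
  R_brass = L/(kA) = 0.00175/(123·6.31) = 2.255×10^-6 K/W
ΣR = 8.341×10^-5 + 4.235×10^-5 + 0.2720 + 2.255×10^-6 = 0.2721 K/W
Q = ΔT/ΣR = (386 °C − 18.6 °C)/0.2721 = 1350 W

Q = 1350 W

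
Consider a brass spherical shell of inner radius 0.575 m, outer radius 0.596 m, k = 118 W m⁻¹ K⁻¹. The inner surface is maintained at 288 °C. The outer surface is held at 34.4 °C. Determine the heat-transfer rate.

Q = 4πk·ΔT/(1/r₁ − 1/r₂) = 4π × 118 × 253.6 / (1/0.575 − 1/0.596) = 6.14×10^6 W

Q = 6.14×10^6 W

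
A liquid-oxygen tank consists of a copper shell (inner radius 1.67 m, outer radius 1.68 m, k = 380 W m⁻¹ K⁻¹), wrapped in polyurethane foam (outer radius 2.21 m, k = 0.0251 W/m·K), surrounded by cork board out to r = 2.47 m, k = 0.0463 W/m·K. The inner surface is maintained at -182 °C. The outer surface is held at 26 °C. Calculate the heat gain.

Treat each layer as a resistance in series:
  R_copper = (1/1.67 − 1/1.68)/(4πk) = 0.003564/(4π·380) = 7.464×10^-7 K/W
  R_polyurethane foam = (1/1.68 − 1/2.21)/(4πk) = 0.1427/(4π·0.0251) = 0.4526 K/W
  R_cork board = (1/2.21 − 1/2.47)/(4πk) = 0.04763/(4π·0.0463) = 0.08186 K/W
ΣR = 7.464×10^-7 + 0.4526 + 0.08186 = 0.5345 K/W
Q = ΔT/ΣR = (-182 °C − 26 °C)/0.5345 = -389 W
(Negative Q ⇒ heat flows inward; heat gain = 389 W.)

Q = 389 W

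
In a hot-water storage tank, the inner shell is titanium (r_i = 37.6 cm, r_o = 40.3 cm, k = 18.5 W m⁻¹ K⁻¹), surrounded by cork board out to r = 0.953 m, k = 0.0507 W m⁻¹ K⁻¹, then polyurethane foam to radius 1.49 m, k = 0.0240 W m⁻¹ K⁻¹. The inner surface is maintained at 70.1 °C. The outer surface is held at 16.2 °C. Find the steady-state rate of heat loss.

Q = 15.4 W

Treat each layer as a resistance in series:
  R_titanium = (1/0.376 − 1/0.403)/(4πk) = 0.1782/(4π·18.5) = 7.665×10^-4 K/W
  R_cork board = (1/0.403 − 1/0.953)/(4πk) = 1.432/(4π·0.0507) = 2.248 K/W
  R_polyurethane foam = (1/0.953 − 1/1.49)/(4πk) = 0.3782/(4π·0.0240) = 1.254 K/W
ΣR = 7.665×10^-4 + 2.248 + 1.254 = 3.503 K/W
Q = ΔT/ΣR = (70.1 °C − 16.2 °C)/3.503 = 15.4 W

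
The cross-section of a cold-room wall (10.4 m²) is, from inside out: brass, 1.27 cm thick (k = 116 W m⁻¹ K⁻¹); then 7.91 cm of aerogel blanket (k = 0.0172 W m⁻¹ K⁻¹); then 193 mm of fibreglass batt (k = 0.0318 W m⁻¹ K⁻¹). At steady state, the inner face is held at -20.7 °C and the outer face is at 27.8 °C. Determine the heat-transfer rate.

Q = 47.3 W

Treat each layer as a resistance in series:
  R_brass = L/(kA) = 0.0127/(116·10.4) = 1.053×10^-5 K/W
  R_aerogel blanket = L/(kA) = 0.0791/(0.0172·10.4) = 0.4422 K/W
  R_fibreglass batt = L/(kA) = 0.193/(0.0318·10.4) = 0.5836 K/W
ΣR = 1.053×10^-5 + 0.4422 + 0.5836 = 1.026 K/W
Q = ΔT/ΣR = (-20.7 °C − 27.8 °C)/1.026 = -47.3 W
(Negative Q ⇒ heat flows inward; heat gain = 47.3 W.)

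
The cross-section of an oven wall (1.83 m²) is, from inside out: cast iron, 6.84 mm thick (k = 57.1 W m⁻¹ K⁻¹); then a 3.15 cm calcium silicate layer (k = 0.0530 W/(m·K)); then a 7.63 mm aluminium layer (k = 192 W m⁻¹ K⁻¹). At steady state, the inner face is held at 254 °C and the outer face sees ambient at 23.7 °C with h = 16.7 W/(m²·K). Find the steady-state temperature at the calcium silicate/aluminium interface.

Treat each layer as a resistance in series:
  R_cast iron = L/(kA) = 0.00684/(57.1·1.83) = 6.546×10^-5 K/W
  R_calcium silicate = L/(kA) = 0.0315/(0.0530·1.83) = 0.3248 K/W
  R_aluminium = L/(kA) = 0.00763/(192·1.83) = 2.172×10^-5 K/W
  R_conv,out = 1/(hA) = 1/(16.7·1.83) = 0.03272 K/W
ΣR = 6.546×10^-5 + 0.3248 + 2.172×10^-5 + 0.03272 = 0.3576 K/W
Q = ΔT/ΣR = (254 °C − 23.7 °C)/0.3576 = 644.0 W
From the inner boundary to the calcium silicate/aluminium interface, ΣR_partial = 0.3249 K/W.
T_interface = T_in − Q·ΣR_partial = 254 °C − (644.0)(0.3249) = 44.8 °C

T = 44.8 °C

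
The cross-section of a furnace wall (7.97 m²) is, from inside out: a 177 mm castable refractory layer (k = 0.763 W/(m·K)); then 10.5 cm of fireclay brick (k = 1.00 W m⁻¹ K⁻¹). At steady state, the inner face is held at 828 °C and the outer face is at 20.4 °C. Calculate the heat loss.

Q = 19.1 kW

Series thermal resistances, inner to outer:
  R_castable refractory = L/(kA) = 0.177/(0.763·7.97) = 0.02911 K/W
  R_fireclay brick = L/(kA) = 0.105/(1.00·7.97) = 0.01317 K/W
ΣR = 0.02911 + 0.01317 = 0.04228 K/W
Q = ΔT/ΣR = (828 °C − 20.4 °C)/0.04228 = 19100 W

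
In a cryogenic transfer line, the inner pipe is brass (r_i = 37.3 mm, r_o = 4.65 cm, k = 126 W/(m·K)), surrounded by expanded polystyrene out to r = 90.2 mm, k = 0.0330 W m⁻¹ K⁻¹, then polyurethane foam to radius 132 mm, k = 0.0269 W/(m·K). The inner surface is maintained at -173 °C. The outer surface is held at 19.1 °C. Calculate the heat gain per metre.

Series thermal resistances, inner to outer:
  R'_brass = ln(0.0465/0.0373)/(2πk) = 0.2205/(2π·126) = 2.785×10^-4 m·K/W
  R'_expanded polystyrene = ln(0.0902/0.0465)/(2πk) = 0.6626/(2π·0.0330) = 3.196 m·K/W
  R'_polyurethane foam = ln(0.132/0.0902)/(2πk) = 0.3808/(2π·0.0269) = 2.253 m·K/W
ΣR = 2.785×10^-4 + 3.196 + 2.253 = 5.449 m·K/W
Q' = ΔT/ΣR = (-173 °C − 19.1 °C)/5.449 = -35.3 W/m
(Negative Q' ⇒ heat flows inward; heat gain = 35.3 W/m.)

Q' = 35.3 W/m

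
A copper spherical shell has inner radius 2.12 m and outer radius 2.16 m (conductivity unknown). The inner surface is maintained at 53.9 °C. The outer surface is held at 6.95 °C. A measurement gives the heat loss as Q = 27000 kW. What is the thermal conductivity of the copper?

ΣR = ΔT/Q = |53.9 − 6.95|/2.70×10^7 = 1.739×10^-6 K/W
(1/r₁−1/r₂)/(4πk) = 1.739×10^-6 ⇒ k = 0.008735/(4π·1.739×10^-6) = 400 W/m·K

k = 400 W/m·K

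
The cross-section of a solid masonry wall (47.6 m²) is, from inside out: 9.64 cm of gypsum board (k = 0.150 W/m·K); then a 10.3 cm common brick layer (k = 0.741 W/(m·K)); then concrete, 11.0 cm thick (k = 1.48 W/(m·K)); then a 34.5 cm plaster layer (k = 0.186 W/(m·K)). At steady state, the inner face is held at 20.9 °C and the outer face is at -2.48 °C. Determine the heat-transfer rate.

Q = 411 W

Treat each layer as a resistance in series:
  R_gypsum board = L/(kA) = 0.0964/(0.150·47.6) = 0.01350 K/W
  R_common brick = L/(kA) = 0.103/(0.741·47.6) = 0.002920 K/W
  R_concrete = L/(kA) = 0.110/(1.48·47.6) = 0.001561 K/W
  R_plaster = L/(kA) = 0.345/(0.186·47.6) = 0.03897 K/W
ΣR = 0.01350 + 0.002920 + 0.001561 + 0.03897 = 0.05695 K/W
Q = ΔT/ΣR = (20.9 °C − -2.48 °C)/0.05695 = 411 W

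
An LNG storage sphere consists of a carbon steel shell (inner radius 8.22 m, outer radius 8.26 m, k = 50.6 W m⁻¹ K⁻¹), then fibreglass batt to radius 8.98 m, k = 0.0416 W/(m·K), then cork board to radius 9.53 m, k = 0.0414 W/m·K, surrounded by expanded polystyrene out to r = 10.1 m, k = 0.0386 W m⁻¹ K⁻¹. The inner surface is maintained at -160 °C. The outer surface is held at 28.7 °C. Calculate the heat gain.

Q = 4380 W

Treat each layer as a resistance in series:
  R_carbon steel = (1/8.22 − 1/8.26)/(4πk) = 5.891×10^-4/(4π·50.6) = 9.265×10^-7 K/W
  R_fibreglass batt = (1/8.26 − 1/8.98)/(4πk) = 0.009707/(4π·0.0416) = 0.01857 K/W
  R_cork board = (1/8.98 − 1/9.53)/(4πk) = 0.006427/(4π·0.0414) = 0.01235 K/W
  R_expanded polystyrene = (1/9.53 − 1/10.1)/(4πk) = 0.005922/(4π·0.0386) = 0.01221 K/W
ΣR = 9.265×10^-7 + 0.01857 + 0.01235 + 0.01221 = 0.04313 K/W
Q = ΔT/ΣR = (-160 °C − 28.7 °C)/0.04313 = -4380 W
(Negative Q ⇒ heat flows inward; heat gain = 4380 W.)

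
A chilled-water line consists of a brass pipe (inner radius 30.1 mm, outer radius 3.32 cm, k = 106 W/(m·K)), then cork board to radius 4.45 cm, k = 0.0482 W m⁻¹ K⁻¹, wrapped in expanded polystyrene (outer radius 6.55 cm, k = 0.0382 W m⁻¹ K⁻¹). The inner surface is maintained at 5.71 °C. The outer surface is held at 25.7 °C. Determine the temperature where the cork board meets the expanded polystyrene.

Treat each layer as a resistance in series:
  R'_brass = ln(0.0332/0.0301)/(2πk) = 0.09802/(2π·106) = 1.472×10^-4 m·K/W
  R'_cork board = ln(0.0445/0.0332)/(2πk) = 0.2929/(2π·0.0482) = 0.9673 m·K/W
  R'_expanded polystyrene = ln(0.0655/0.0445)/(2πk) = 0.3866/(2π·0.0382) = 1.611 m·K/W
ΣR = 1.472×10^-4 + 0.9673 + 1.611 = 2.578 m·K/W
Q' = ΔT/ΣR = (5.71 °C − 25.7 °C)/2.578 = -7.754 W/m
From the inner boundary to the cork board/expanded polystyrene interface, ΣR_partial = 0.9674 m·K/W.
T_interface = T_in − Q'·ΣR_partial = 5.71 °C − (-7.754)(0.9674) = 13.2 °C

T = 13.2 °C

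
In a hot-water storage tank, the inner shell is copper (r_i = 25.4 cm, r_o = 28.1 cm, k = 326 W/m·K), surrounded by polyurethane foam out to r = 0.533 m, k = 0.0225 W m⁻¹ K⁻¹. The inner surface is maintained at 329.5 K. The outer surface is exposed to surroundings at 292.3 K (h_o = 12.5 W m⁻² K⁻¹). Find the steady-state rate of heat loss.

Q = 6.23 W

Resistance network (inner→outer):
  R_copper = (1/0.254 − 1/0.281)/(4πk) = 0.3783/(4π·326) = 9.234×10^-5 K/W
  R_polyurethane foam = (1/0.281 − 1/0.533)/(4πk) = 1.683/(4π·0.0225) = 5.951 K/W
  R_conv,out = 1/(4πr²h) = 1/(4π·0.533²·12.5) = 0.02241 K/W
ΣR = 9.234×10^-5 + 5.951 + 0.02241 = 5.974 K/W
Q = ΔT/ΣR = (329.5 K − 292.3 K)/5.974 = 6.23 W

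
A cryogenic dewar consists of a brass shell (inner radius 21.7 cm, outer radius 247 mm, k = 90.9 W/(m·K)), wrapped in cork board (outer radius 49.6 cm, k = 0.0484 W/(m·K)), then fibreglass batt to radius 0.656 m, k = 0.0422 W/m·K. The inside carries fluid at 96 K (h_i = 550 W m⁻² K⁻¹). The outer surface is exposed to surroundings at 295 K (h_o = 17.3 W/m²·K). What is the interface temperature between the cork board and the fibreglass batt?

T = 251.4 K

Series thermal resistances, inner to outer:
  R_conv,in = 1/(4πr²h) = 1/(4π·0.217²·550) = 0.003073 K/W
  R_brass = (1/0.217 − 1/0.247)/(4πk) = 0.5597/(4π·90.9) = 4.900×10^-4 K/W
  R_cork board = (1/0.247 − 1/0.496)/(4πk) = 2.032/(4π·0.0484) = 3.342 K/W
  R_fibreglass batt = (1/0.496 − 1/0.656)/(4πk) = 0.4917/(4π·0.0422) = 0.9273 K/W
  R_conv,out = 1/(4πr²h) = 1/(4π·0.656²·17.3) = 0.01069 K/W
ΣR = 0.003073 + 4.900×10^-4 + 3.342 + 0.9273 + 0.01069 = 4.284 K/W
Q = ΔT/ΣR = (96 K − 295 K)/4.284 = -46.45 W
From the inner boundary to the cork board/fibreglass batt interface, ΣR_partial = 3.346 K/W.
T_interface = T_in − Q·ΣR_partial = 96 K − (-46.45)(3.346) = 251.4 K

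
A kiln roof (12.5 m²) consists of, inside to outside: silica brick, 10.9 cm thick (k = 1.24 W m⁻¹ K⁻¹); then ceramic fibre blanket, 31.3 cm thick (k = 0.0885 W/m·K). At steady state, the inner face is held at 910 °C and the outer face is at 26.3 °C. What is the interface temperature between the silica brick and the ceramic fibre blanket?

T = 889 °C

Series thermal resistances, inner to outer:
  R_silica brick = L/(kA) = 0.109/(1.24·12.5) = 0.007032 K/W
  R_ceramic fibre blanket = L/(kA) = 0.313/(0.0885·12.5) = 0.2829 K/W
ΣR = 0.007032 + 0.2829 = 0.2899 K/W
Q = ΔT/ΣR = (910 °C − 26.3 °C)/0.2899 = 3048 W
From the inner boundary to the silica brick/ceramic fibre blanket interface, ΣR_partial = 0.007032 K/W.
T_interface = T_in − Q·ΣR_partial = 910 °C − (3048)(0.007032) = 889 °C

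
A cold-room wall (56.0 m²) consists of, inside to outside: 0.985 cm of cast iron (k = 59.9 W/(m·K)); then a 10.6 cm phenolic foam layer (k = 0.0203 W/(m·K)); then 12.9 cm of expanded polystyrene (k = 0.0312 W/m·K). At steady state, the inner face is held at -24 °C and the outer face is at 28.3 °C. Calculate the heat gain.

Treat each layer as a resistance in series:
  R_cast iron = L/(kA) = 0.00985/(59.9·56.0) = 2.936×10^-6 K/W
  R_phenolic foam = L/(kA) = 0.106/(0.0203·56.0) = 0.09324 K/W
  R_expanded polystyrene = L/(kA) = 0.129/(0.0312·56.0) = 0.07383 K/W
ΣR = 2.936×10^-6 + 0.09324 + 0.07383 = 0.1671 K/W
Q = ΔT/ΣR = (-24 °C − 28.3 °C)/0.1671 = -313 W
(Negative Q ⇒ heat flows inward; heat gain = 313 W.)

Q = 313 W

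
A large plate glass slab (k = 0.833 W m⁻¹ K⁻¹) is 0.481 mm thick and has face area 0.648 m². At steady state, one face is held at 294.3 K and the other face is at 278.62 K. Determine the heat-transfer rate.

Q = kA·ΔT/L = 0.833 × 0.648 × |294.3 K − 278.62 K| / 4.81×10^-4 = 17600 W

Q = 17.6 kW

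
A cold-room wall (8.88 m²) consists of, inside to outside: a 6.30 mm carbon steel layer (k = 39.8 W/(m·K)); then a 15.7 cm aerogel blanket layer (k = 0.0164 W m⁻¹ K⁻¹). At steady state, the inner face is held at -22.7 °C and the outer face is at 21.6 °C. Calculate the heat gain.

Series thermal resistances, inner to outer:
  R_carbon steel = L/(kA) = 0.00630/(39.8·8.88) = 1.783×10^-5 K/W
  R_aerogel blanket = L/(kA) = 0.157/(0.0164·8.88) = 1.078 K/W
ΣR = 1.783×10^-5 + 1.078 = 1.078 K/W
Q = ΔT/ΣR = (-22.7 °C − 21.6 °C)/1.078 = -41.1 W
(Negative Q ⇒ heat flows inward; heat gain = 41.1 W.)

Q = 41.1 W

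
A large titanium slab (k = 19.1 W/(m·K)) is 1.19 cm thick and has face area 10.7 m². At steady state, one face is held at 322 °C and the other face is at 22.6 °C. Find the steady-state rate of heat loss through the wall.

Q = 5140 kW

Q = kA·ΔT/L = 19.1 × 10.7 × |322 °C − 22.6 °C| / 0.0119 = 5.14×10^6 W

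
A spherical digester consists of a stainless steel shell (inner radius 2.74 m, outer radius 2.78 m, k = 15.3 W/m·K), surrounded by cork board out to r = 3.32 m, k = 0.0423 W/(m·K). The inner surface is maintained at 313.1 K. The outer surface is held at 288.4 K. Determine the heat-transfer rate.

Q = 224 W

Resistance network (inner→outer):
  R_stainless steel = (1/2.74 − 1/2.78)/(4πk) = 0.005251/(4π·15.3) = 2.731×10^-5 K/W
  R_cork board = (1/2.78 − 1/3.32)/(4πk) = 0.05851/(4π·0.0423) = 0.1101 K/W
ΣR = 2.731×10^-5 + 0.1101 = 0.1101 K/W
Q = ΔT/ΣR = (313.1 K − 288.4 K)/0.1101 = 224 W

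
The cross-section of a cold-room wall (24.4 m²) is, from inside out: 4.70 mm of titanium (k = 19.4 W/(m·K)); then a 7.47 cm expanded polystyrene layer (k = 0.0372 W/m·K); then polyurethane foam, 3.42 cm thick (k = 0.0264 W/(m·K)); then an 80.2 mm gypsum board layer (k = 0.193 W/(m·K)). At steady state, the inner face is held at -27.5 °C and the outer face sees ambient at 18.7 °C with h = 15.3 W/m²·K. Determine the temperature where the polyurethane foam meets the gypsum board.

T = 12.8 °C

Resistance network (inner→outer):
  R_titanium = L/(kA) = 0.00470/(19.4·24.4) = 9.929×10^-6 K/W
  R_expanded polystyrene = L/(kA) = 0.0747/(0.0372·24.4) = 0.08230 K/W
  R_polyurethane foam = L/(kA) = 0.0342/(0.0264·24.4) = 0.05309 K/W
  R_gypsum board = L/(kA) = 0.0802/(0.193·24.4) = 0.01703 K/W
  R_conv,out = 1/(hA) = 1/(15.3·24.4) = 0.002679 K/W
ΣR = 9.929×10^-6 + 0.08230 + 0.05309 + 0.01703 + 0.002679 = 0.1551 K/W
Q = ΔT/ΣR = (-27.5 °C − 18.7 °C)/0.1551 = -297.9 W
From the inner boundary to the polyurethane foam/gypsum board interface, ΣR_partial = 0.1354 K/W.
T_interface = T_in − Q·ΣR_partial = -27.5 °C − (-297.9)(0.1354) = 12.8 °C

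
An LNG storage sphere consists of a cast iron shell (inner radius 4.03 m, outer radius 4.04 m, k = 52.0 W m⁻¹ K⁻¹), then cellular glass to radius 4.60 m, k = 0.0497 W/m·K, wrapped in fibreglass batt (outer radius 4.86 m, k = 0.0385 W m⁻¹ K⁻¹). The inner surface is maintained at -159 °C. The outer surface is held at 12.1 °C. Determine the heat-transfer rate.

Resistance network (inner→outer):
  R_cast iron = (1/4.03 − 1/4.04)/(4πk) = 6.142×10^-4/(4π·52.0) = 9.399×10^-7 K/W
  R_cellular glass = (1/4.04 − 1/4.60)/(4πk) = 0.03013/(4π·0.0497) = 0.04825 K/W
  R_fibreglass batt = (1/4.60 − 1/4.86)/(4πk) = 0.01163/(4π·0.0385) = 0.02404 K/W
ΣR = 9.399×10^-7 + 0.04825 + 0.02404 = 0.07229 K/W
Q = ΔT/ΣR = (-159 °C − 12.1 °C)/0.07229 = -2370 W
(Negative Q ⇒ heat flows inward; heat gain = 2370 W.)

Q = 2370 W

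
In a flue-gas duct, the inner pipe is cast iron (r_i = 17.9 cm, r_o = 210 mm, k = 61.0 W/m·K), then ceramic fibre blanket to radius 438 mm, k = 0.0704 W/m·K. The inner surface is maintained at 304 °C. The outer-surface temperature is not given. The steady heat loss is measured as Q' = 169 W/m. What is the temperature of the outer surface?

T_out = 23.1 °C

Sum the resistances:
  R'_cast iron = ln(0.210/0.179)/(2πk) = 0.1597/(2π·61.0) = 4.167×10^-4 m·K/W
  R'_ceramic fibre blanket = ln(0.438/0.210)/(2πk) = 0.7351/(2π·0.0704) = 1.662 m·K/W
ΣR = 1.662 m·K/W
ΔT = Q'·ΣR = 169 × 1.662 = 280.9 K
Heat flows outward, so T_out = T_in − ΔT = 304 − 280.9 = 23.1 °C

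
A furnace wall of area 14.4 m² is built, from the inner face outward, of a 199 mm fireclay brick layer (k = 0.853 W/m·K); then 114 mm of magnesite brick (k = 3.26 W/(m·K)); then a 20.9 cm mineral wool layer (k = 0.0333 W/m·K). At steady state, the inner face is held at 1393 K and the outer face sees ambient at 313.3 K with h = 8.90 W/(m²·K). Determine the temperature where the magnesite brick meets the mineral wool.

T = 1349 K

Resistance network (inner→outer):
  R_fireclay brick = L/(kA) = 0.199/(0.853·14.4) = 0.01620 K/W
  R_magnesite brick = L/(kA) = 0.114/(3.26·14.4) = 0.002428 K/W
  R_mineral wool = L/(kA) = 0.209/(0.0333·14.4) = 0.4359 K/W
  R_conv,out = 1/(hA) = 1/(8.90·14.4) = 0.007803 K/W
ΣR = 0.01620 + 0.002428 + 0.4359 + 0.007803 = 0.4623 K/W
Q = ΔT/ΣR = (1393 K − 313.3 K)/0.4623 = 2335 W
From the inner boundary to the magnesite brick/mineral wool interface, ΣR_partial = 0.01863 K/W.
T_interface = T_in − Q·ΣR_partial = 1393 K − (2335)(0.01863) = 1349 K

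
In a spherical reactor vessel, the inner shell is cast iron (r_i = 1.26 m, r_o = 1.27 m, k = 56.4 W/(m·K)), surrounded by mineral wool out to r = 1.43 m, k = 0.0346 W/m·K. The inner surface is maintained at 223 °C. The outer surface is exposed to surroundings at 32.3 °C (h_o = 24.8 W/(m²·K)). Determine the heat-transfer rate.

Q = 934 W

Resistance network (inner→outer):
  R_cast iron = (1/1.26 − 1/1.27)/(4πk) = 0.006249/(4π·56.4) = 8.817×10^-6 K/W
  R_mineral wool = (1/1.27 − 1/1.43)/(4πk) = 0.08810/(4π·0.0346) = 0.2026 K/W
  R_conv,out = 1/(4πr²h) = 1/(4π·1.43²·24.8) = 0.001569 K/W
ΣR = 8.817×10^-6 + 0.2026 + 0.001569 = 0.2042 K/W
Q = ΔT/ΣR = (223 °C − 32.3 °C)/0.2042 = 934 W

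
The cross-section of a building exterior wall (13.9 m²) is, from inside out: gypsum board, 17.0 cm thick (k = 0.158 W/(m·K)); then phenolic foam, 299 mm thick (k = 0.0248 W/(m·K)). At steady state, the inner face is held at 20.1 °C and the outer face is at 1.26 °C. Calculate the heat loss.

Q = 19.9 W

Treat each layer as a resistance in series:
  R_gypsum board = L/(kA) = 0.170/(0.158·13.9) = 0.07741 K/W
  R_phenolic foam = L/(kA) = 0.299/(0.0248·13.9) = 0.8674 K/W
ΣR = 0.07741 + 0.8674 = 0.9448 K/W
Q = ΔT/ΣR = (20.1 °C − 1.26 °C)/0.9448 = 19.9 W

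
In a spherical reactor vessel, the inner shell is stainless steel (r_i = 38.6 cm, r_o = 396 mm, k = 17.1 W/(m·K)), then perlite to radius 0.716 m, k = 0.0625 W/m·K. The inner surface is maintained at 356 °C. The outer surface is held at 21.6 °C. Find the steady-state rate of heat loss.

Treat each layer as a resistance in series:
  R_stainless steel = (1/0.386 − 1/0.396)/(4πk) = 0.06542/(4π·17.1) = 3.044×10^-4 K/W
  R_perlite = (1/0.396 − 1/0.716)/(4πk) = 1.129/(4π·0.0625) = 1.437 K/W
ΣR = 3.044×10^-4 + 1.437 = 1.437 K/W
Q = ΔT/ΣR = (356 °C − 21.6 °C)/1.437 = 233 W

Q = 233 W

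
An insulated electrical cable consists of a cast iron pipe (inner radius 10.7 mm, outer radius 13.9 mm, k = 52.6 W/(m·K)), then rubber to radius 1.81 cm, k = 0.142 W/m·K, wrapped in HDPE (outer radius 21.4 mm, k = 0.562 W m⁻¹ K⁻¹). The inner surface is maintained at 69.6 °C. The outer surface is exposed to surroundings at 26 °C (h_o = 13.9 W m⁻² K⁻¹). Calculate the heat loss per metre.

Q' = 49.6 W/m

Series thermal resistances, inner to outer:
  R'_cast iron = ln(0.0139/0.0107)/(2πk) = 0.2616/(2π·52.6) = 7.917×10^-4 m·K/W
  R'_rubber = ln(0.0181/0.0139)/(2πk) = 0.2640/(2π·0.142) = 0.2959 m·K/W
  R'_HDPE = ln(0.0214/0.0181)/(2πk) = 0.1675/(2π·0.562) = 0.04743 m·K/W
  R'_conv,out = 1/(2πr h) = 1/(2π·0.0214·13.9) = 0.5350 m·K/W
ΣR = 7.917×10^-4 + 0.2959 + 0.04743 + 0.5350 = 0.8791 m·K/W
Q' = ΔT/ΣR = (69.6 °C − 26 °C)/0.8791 = 49.6 W/m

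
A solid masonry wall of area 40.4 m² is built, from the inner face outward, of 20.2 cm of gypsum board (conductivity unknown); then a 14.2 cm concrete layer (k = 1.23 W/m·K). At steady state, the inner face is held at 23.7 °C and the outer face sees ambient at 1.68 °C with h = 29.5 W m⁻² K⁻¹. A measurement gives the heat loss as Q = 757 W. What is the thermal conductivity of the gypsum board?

ΣR = ΔT/Q = |23.7 − 1.68|/757 = 0.02909 K/W
Known resistances:
  R_concrete = L/(kA) = 0.142/(1.23·40.4) = 0.002858 K/W
  R_conv,out = 1/(hA) = 1/(29.5·40.4) = 8.391×10^-4 K/W
R_gypsum board = ΣR − ΣR_known = 0.02909 − 0.003697 = 0.02539 K/W
L/(kA) = 0.02539 ⇒ k = 0.202/(0.02539·40.4) = 0.197 W/m·K

k = 0.197 W/m·K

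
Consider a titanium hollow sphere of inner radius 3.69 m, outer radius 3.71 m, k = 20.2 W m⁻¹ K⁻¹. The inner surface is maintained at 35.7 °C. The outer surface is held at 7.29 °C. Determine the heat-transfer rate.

Q = 4πk·ΔT/(1/r₁ − 1/r₂) = 4π × 20.2 × 28.41 / (1/3.69 − 1/3.71) = 4.94×10^6 W

Q = 4.94×10^6 W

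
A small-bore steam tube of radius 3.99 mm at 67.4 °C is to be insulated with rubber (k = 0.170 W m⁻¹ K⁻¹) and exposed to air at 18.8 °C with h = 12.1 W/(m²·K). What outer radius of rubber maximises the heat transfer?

r_cr = 1.40 cm

For a cylinder, r_cr = k_ins/h = 0.170/12.1 = 0.0140 m = 1.40 cm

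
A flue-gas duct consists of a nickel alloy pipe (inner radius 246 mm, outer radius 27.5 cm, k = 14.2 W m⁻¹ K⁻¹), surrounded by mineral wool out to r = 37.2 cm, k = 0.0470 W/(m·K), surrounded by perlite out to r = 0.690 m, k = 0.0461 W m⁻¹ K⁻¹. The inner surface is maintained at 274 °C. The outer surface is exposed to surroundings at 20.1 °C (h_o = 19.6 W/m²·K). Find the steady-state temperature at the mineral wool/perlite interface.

T = 192 °C

Treat each layer as a resistance in series:
  R'_nickel alloy = ln(0.275/0.246)/(2πk) = 0.1114/(2π·14.2) = 0.001249 m·K/W
  R'_mineral wool = ln(0.372/0.275)/(2πk) = 0.3021/(2π·0.0470) = 1.023 m·K/W
  R'_perlite = ln(0.690/0.372)/(2πk) = 0.6178/(2π·0.0461) = 2.133 m·K/W
  R'_conv,out = 1/(2πr h) = 1/(2π·0.690·19.6) = 0.01177 m·K/W
ΣR = 0.001249 + 1.023 + 2.133 + 0.01177 = 3.169 m·K/W
Q' = ΔT/ΣR = (274 °C − 20.1 °C)/3.169 = 80.12 W/m
From the inner boundary to the mineral wool/perlite interface, ΣR_partial = 1.024 m·K/W.
T_interface = T_in − Q'·ΣR_partial = 274 °C − (80.12)(1.024) = 192 °C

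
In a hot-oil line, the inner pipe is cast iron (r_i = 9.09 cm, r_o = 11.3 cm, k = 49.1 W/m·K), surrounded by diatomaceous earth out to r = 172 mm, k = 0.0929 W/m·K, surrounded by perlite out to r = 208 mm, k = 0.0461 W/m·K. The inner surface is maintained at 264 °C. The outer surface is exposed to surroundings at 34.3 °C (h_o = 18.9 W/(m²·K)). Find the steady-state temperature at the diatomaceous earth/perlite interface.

T = 147 °C

Resistance network (inner→outer):
  R'_cast iron = ln(0.113/0.0909)/(2πk) = 0.2176/(2π·49.1) = 7.054×10^-4 m·K/W
  R'_diatomaceous earth = ln(0.172/0.113)/(2πk) = 0.4201/(2π·0.0929) = 0.7197 m·K/W
  R'_perlite = ln(0.208/0.172)/(2πk) = 0.1900/(2π·0.0461) = 0.6561 m·K/W
  R'_conv,out = 1/(2πr h) = 1/(2π·0.208·18.9) = 0.04049 m·K/W
ΣR = 7.054×10^-4 + 0.7197 + 0.6561 + 0.04049 = 1.417 m·K/W
Q' = ΔT/ΣR = (264 °C − 34.3 °C)/1.417 = 162.1 W/m
From the inner boundary to the diatomaceous earth/perlite interface, ΣR_partial = 0.7204 m·K/W.
T_interface = T_in − Q'·ΣR_partial = 264 °C − (162.1)(0.7204) = 147 °C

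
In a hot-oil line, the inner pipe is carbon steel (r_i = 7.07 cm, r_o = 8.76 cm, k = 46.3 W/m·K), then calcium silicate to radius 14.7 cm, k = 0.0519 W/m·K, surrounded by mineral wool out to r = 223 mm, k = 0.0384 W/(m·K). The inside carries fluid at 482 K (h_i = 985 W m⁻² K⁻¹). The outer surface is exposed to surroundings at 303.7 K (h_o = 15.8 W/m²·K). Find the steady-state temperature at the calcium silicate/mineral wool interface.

T = 398 K

Series thermal resistances, inner to outer:
  R'_conv,in = 1/(2πr h) = 1/(2π·0.0707·985) = 0.002285 m·K/W
  R'_carbon steel = ln(0.0876/0.0707)/(2πk) = 0.2143/(2π·46.3) = 7.368×10^-4 m·K/W
  R'_calcium silicate = ln(0.147/0.0876)/(2πk) = 0.5177/(2π·0.0519) = 1.587 m·K/W
  R'_mineral wool = ln(0.223/0.147)/(2πk) = 0.4167/(2π·0.0384) = 1.727 m·K/W
  R'_conv,out = 1/(2πr h) = 1/(2π·0.223·15.8) = 0.04517 m·K/W
ΣR = 0.002285 + 7.368×10^-4 + 1.587 + 1.727 + 0.04517 = 3.362 m·K/W
Q' = ΔT/ΣR = (482 K − 303.7 K)/3.362 = 53.03 W/m
From the inner boundary to the calcium silicate/mineral wool interface, ΣR_partial = 1.590 m·K/W.
T_interface = T_in − Q'·ΣR_partial = 482 K − (53.03)(1.590) = 398 K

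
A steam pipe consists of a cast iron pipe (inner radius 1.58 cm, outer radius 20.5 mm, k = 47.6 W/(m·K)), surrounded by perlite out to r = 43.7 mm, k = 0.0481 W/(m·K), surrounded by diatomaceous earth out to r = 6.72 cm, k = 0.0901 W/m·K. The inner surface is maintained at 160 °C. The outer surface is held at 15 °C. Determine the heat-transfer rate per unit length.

Q' = 44.4 W/m

Treat each layer as a resistance in series:
  R'_cast iron = ln(0.0205/0.0158)/(2πk) = 0.2604/(2π·47.6) = 8.707×10^-4 m·K/W
  R'_perlite = ln(0.0437/0.0205)/(2πk) = 0.7569/(2π·0.0481) = 2.505 m·K/W
  R'_diatomaceous earth = ln(0.0672/0.0437)/(2πk) = 0.4303/(2π·0.0901) = 0.7601 m·K/W
ΣR = 8.707×10^-4 + 2.505 + 0.7601 = 3.266 m·K/W
Q' = ΔT/ΣR = (160 °C − 15 °C)/3.266 = 44.4 W/m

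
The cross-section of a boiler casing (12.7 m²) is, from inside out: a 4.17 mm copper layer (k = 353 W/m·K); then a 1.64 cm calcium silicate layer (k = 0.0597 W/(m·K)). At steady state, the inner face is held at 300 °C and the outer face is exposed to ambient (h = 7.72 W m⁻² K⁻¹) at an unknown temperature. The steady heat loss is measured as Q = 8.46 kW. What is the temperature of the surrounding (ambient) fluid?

T_out = 30.7 °C

Series resistances:
  R_copper = L/(kA) = 0.00417/(353·12.7) = 9.302×10^-7 K/W
  R_calcium silicate = L/(kA) = 0.0164/(0.0597·12.7) = 0.02163 K/W
  R_conv,out = 1/(hA) = 1/(7.72·12.7) = 0.01020 K/W
ΣR = 0.03183 K/W
ΔT = Q·ΣR = 8460 × 0.03183 = 269.3 K
Heat flows outward, so T_out = T_in − ΔT = 300 − 269.3 = 30.7 °C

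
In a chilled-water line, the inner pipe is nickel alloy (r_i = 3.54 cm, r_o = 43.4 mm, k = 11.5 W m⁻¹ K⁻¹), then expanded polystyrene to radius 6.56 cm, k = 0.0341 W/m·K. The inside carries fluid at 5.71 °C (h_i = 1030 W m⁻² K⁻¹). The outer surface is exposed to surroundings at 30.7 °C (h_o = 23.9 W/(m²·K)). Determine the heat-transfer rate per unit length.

Series thermal resistances, inner to outer:
  R'_conv,in = 1/(2πr h) = 1/(2π·0.0354·1030) = 0.004365 m·K/W
  R'_nickel alloy = ln(0.0434/0.0354)/(2πk) = 0.2037/(2π·11.5) = 0.002820 m·K/W
  R'_expanded polystyrene = ln(0.0656/0.0434)/(2πk) = 0.4131/(2π·0.0341) = 1.928 m·K/W
  R'_conv,out = 1/(2πr h) = 1/(2π·0.0656·23.9) = 0.1015 m·K/W
ΣR = 0.004365 + 0.002820 + 1.928 + 0.1015 = 2.037 m·K/W
Q' = ΔT/ΣR = (5.71 °C − 30.7 °C)/2.037 = -12.3 W/m
(Negative Q' ⇒ heat flows inward; heat gain = 12.3 W/m.)

Q' = 12.3 W/m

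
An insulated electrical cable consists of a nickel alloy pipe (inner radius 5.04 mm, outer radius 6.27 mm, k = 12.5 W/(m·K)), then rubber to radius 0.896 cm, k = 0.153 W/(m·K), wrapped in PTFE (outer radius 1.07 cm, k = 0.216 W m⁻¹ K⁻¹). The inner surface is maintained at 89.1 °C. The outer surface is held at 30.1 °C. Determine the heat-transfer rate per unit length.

Q' = 117 W/m

Treat each layer as a resistance in series:
  R'_nickel alloy = ln(0.00627/0.00504)/(2πk) = 0.2184/(2π·12.5) = 0.002780 m·K/W
  R'_rubber = ln(0.00896/0.00627)/(2πk) = 0.3570/(2π·0.153) = 0.3714 m·K/W
  R'_PTFE = ln(0.0107/0.00896)/(2πk) = 0.1775/(2π·0.216) = 0.1308 m·K/W
ΣR = 0.002780 + 0.3714 + 0.1308 = 0.5050 m·K/W
Q' = ΔT/ΣR = (89.1 °C − 30.1 °C)/0.5050 = 117 W/m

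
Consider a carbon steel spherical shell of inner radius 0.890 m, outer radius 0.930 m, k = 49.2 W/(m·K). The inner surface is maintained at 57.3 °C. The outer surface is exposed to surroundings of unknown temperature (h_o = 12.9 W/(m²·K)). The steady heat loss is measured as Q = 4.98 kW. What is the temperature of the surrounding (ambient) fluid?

T_out = 21.4 °C

Sum the resistances:
  R_carbon steel = (1/0.890 − 1/0.930)/(4πk) = 0.04833/(4π·49.2) = 7.816×10^-5 K/W
  R_conv,out = 1/(4πr²h) = 1/(4π·0.930²·12.9) = 0.007132 K/W
ΣR = 0.007211 K/W
ΔT = Q·ΣR = 4980 × 0.007211 = 35.91 K
Heat flows outward, so T_out = T_in − ΔT = 57.3 − 35.91 = 21.4 °C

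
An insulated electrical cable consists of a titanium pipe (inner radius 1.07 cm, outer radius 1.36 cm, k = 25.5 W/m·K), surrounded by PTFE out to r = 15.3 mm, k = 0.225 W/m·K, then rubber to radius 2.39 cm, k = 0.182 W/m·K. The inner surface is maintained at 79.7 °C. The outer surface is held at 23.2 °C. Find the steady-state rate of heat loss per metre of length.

Q' = 119 W/m

Resistance network (inner→outer):
  R'_titanium = ln(0.0136/0.0107)/(2πk) = 0.2398/(2π·25.5) = 0.001497 m·K/W
  R'_PTFE = ln(0.0153/0.0136)/(2πk) = 0.1178/(2π·0.225) = 0.08331 m·K/W
  R'_rubber = ln(0.0239/0.0153)/(2πk) = 0.4460/(2π·0.182) = 0.3900 m·K/W
ΣR = 0.001497 + 0.08331 + 0.3900 = 0.4748 m·K/W
Q' = ΔT/ΣR = (79.7 °C − 23.2 °C)/0.4748 = 119 W/m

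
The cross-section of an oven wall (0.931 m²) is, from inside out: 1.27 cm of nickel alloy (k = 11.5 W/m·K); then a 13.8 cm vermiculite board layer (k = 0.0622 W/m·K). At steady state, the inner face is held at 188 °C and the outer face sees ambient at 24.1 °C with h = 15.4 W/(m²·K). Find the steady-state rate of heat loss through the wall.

Q = 66.8 W

Treat each layer as a resistance in series:
  R_nickel alloy = L/(kA) = 0.0127/(11.5·0.931) = 0.001186 K/W
  R_vermiculite board = L/(kA) = 0.138/(0.0622·0.931) = 2.383 K/W
  R_conv,out = 1/(hA) = 1/(15.4·0.931) = 0.06975 K/W
ΣR = 0.001186 + 2.383 + 0.06975 = 2.454 K/W
Q = ΔT/ΣR = (188 °C − 24.1 °C)/2.454 = 66.8 W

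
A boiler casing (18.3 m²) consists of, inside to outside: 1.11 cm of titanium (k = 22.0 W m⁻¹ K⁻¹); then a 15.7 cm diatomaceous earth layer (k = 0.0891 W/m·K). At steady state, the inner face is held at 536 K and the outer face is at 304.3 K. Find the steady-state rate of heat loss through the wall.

Series thermal resistances, inner to outer:
  R_titanium = L/(kA) = 0.0111/(22.0·18.3) = 2.757×10^-5 K/W
  R_diatomaceous earth = L/(kA) = 0.157/(0.0891·18.3) = 0.09629 K/W
ΣR = 2.757×10^-5 + 0.09629 = 0.09632 K/W
Q = ΔT/ΣR = (536 K − 304.3 K)/0.09632 = 2410 W

Q = 2.41 kW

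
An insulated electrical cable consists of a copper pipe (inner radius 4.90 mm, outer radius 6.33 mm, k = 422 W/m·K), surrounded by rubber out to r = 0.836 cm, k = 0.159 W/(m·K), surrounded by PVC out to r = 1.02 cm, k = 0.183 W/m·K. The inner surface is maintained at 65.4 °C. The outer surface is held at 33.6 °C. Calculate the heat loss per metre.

Q' = 70.4 W/m

Treat each layer as a resistance in series:
  R'_copper = ln(0.00633/0.00490)/(2πk) = 0.2561/(2π·422) = 9.657×10^-5 m·K/W
  R'_rubber = ln(0.00836/0.00633)/(2πk) = 0.2782/(2π·0.159) = 0.2784 m·K/W
  R'_PVC = ln(0.0102/0.00836)/(2πk) = 0.1989/(2π·0.183) = 0.1730 m·K/W
ΣR = 9.657×10^-5 + 0.2784 + 0.1730 = 0.4515 m·K/W
Q' = ΔT/ΣR = (65.4 °C − 33.6 °C)/0.4515 = 70.4 W/m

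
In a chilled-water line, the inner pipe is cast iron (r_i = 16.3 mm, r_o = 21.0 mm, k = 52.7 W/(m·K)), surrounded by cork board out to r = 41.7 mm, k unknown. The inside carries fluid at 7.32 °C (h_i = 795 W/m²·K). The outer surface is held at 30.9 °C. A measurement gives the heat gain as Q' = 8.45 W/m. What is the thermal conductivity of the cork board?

k = 0.0393 W/m·K

ΣR = ΔT/Q' = |7.32 − 30.9|/8.45 = 2.791 m·K/W
Known resistances:
  R'_conv,in = 1/(2πr h) = 1/(2π·0.0163·795) = 0.01228 m·K/W
  R'_cast iron = ln(0.0210/0.0163)/(2πk) = 0.2534/(2π·52.7) = 7.651×10^-4 m·K/W
R_cork board = ΣR − ΣR_known = 2.791 − 0.01305 = 2.778 m·K/W
ln(r₂/r₁)/(2πk) = 2.778 ⇒ k = 0.6860/(2π·2.778) = 0.0393 W/m·K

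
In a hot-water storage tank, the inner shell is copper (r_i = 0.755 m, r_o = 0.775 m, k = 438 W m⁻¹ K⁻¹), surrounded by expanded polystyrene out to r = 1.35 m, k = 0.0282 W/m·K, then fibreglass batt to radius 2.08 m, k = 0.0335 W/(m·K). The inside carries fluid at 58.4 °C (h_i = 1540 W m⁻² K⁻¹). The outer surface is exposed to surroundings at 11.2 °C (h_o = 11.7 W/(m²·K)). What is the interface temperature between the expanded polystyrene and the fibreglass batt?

T = 24.7 °C

Series thermal resistances, inner to outer:
  R_conv,in = 1/(4πr²h) = 1/(4π·0.755²·1540) = 9.065×10^-5 K/W
  R_copper = (1/0.755 − 1/0.775)/(4πk) = 0.03418/(4π·438) = 6.210×10^-6 K/W
  R_expanded polystyrene = (1/0.775 − 1/1.35)/(4πk) = 0.5496/(4π·0.0282) = 1.551 K/W
  R_fibreglass batt = (1/1.35 − 1/2.08)/(4πk) = 0.2600/(4π·0.0335) = 0.6175 K/W
  R_conv,out = 1/(4πr²h) = 1/(4π·2.08²·11.7) = 0.001572 K/W
ΣR = 9.065×10^-5 + 6.210×10^-6 + 1.551 + 0.6175 + 0.001572 = 2.170 K/W
Q = ΔT/ΣR = (58.4 °C − 11.2 °C)/2.170 = 21.75 W
From the inner boundary to the expanded polystyrene/fibreglass batt interface, ΣR_partial = 1.551 K/W.
T_interface = T_in − Q·ΣR_partial = 58.4 °C − (21.75)(1.551) = 24.7 °C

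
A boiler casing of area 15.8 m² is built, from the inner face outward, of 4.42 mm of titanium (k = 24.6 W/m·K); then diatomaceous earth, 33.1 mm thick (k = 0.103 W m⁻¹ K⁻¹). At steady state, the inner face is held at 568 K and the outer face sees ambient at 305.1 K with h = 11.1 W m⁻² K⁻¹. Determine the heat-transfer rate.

Q = 10.1 kW

Treat each layer as a resistance in series:
  R_titanium = L/(kA) = 0.00442/(24.6·15.8) = 1.137×10^-5 K/W
  R_diatomaceous earth = L/(kA) = 0.0331/(0.103·15.8) = 0.02034 K/W
  R_conv,out = 1/(hA) = 1/(11.1·15.8) = 0.005702 K/W
ΣR = 1.137×10^-5 + 0.02034 + 0.005702 = 0.02605 K/W
Q = ΔT/ΣR = (568 K − 305.1 K)/0.02605 = 10100 W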